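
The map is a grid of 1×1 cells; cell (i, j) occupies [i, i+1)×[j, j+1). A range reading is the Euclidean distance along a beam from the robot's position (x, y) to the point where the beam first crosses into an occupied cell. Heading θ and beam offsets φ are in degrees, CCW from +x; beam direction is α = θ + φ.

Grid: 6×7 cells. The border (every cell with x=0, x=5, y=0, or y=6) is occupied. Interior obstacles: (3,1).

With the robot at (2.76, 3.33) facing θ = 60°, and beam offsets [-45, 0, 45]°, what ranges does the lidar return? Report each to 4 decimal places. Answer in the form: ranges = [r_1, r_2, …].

ranges = [2.3190, 3.0831, 2.7642]

beam 1: φ=-45°, α=15°
  cosα=0.9659 sinα=0.2588 | (2,3) | tMaxX 0.2485 tMaxY 2.5887 | tΔX 1.0353 tΔY 3.8637
    t=0.2485 [x] (3,3)
    t=1.2837 [x] (4,3)
    t=2.3190 [x] (5,3) — stop
  → r_1 = 2.3190
beam 2: φ=0°, α=60°
  cosα=0.5000 sinα=0.8660 | (2,3) | tMaxX 0.4800 tMaxY 0.7736 | tΔX 2.0000 tΔY 1.1547
    t=0.4800 [x] (3,3)
    t=0.7736 [y] (3,4)
    t=1.9283 [y] (3,5)
    t=2.4800 [x] (4,5)
    t=3.0831 [y] (4,6) — stop
  → r_2 = 3.0831
beam 3: φ=45°, α=105°
  cosα=-0.2588 sinα=0.9659 | (2,3) | tMaxX 2.9364 tMaxY 0.6936 | tΔX 3.8637 tΔY 1.0353
    t=0.6936 [y] (2,4)
    t=1.7289 [y] (2,5)
    t=2.7642 [y] (2,6) — stop
  → r_3 = 2.7642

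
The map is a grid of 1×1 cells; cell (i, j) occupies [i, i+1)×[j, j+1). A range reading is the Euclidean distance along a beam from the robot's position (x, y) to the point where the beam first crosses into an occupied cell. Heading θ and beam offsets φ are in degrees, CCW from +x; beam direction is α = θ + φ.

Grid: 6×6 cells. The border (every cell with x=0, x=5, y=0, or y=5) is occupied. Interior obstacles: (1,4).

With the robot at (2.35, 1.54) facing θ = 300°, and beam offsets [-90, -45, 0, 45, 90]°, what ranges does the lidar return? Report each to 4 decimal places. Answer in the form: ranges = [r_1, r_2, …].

beam 1: φ=-90°, α=210°
  d=(-0.8660,-0.5000)  start (2,1)  tX=0.4041 tY=1.0800  stride 1/|dx|=1.1547 1/|dy|=2.0000
    cross x-line → (1,1), t=0.4041
    cross y-line → (1,0), t=1.0800 (wall)
  → r_1 = 1.0800
beam 2: φ=-45°, α=255°
  d=(-0.2588,-0.9659)  start (2,1)  tX=1.3523 tY=0.5590  stride 1/|dx|=3.8637 1/|dy|=1.0353
    cross y-line → (2,0), t=0.5590 (wall)
  → r_2 = 0.5590
beam 3: φ=0°, α=300°
  d=(0.5000,-0.8660)  start (2,1)  tX=1.3000 tY=0.6235  stride 1/|dx|=2.0000 1/|dy|=1.1547
    cross y-line → (2,0), t=0.6235 (wall)
  → r_3 = 0.6235
beam 4: φ=45°, α=345°
  d=(0.9659,-0.2588)  start (2,1)  tX=0.6729 tY=2.0864  stride 1/|dx|=1.0353 1/|dy|=3.8637
    cross x-line → (3,1), t=0.6729
    cross x-line → (4,1), t=1.7082
    cross y-line → (4,0), t=2.0864 (wall)
  → r_4 = 2.0864
beam 5: φ=90°, α=30°
  d=(0.8660,0.5000)  start (2,1)  tX=0.7506 tY=0.9200  stride 1/|dx|=1.1547 1/|dy|=2.0000
    cross x-line → (3,1), t=0.7506
    cross y-line → (3,2), t=0.9200
    cross x-line → (4,2), t=1.9053
    cross y-line → (4,3), t=2.9200
    cross x-line → (5,3), t=3.0600 (wall)
  → r_5 = 3.0600

ranges = [1.0800, 0.5590, 0.6235, 2.0864, 3.0600]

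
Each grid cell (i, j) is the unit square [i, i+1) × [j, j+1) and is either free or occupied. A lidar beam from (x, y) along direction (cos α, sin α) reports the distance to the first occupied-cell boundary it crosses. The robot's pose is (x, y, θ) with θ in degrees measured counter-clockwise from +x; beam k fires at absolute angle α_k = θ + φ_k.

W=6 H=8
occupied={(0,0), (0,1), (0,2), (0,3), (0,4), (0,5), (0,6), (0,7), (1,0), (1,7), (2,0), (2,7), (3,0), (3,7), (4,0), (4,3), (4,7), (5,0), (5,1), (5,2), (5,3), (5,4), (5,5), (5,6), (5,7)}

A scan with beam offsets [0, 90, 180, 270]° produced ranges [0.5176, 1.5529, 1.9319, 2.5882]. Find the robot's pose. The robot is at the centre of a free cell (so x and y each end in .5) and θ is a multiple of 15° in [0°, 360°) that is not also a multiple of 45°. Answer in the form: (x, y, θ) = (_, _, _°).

(x, y, θ) = (3.5, 1.5, 255°)

The pose lattice has 23·16 = 368 candidates. Test each by forward raycasting.
  (2.5, 5.5, 165°): beam 1 = 1.5529 ≠ 0.5176 ✗
  (3.5, 4.5, 255°): beam 1 = 3.6235 ≠ 0.5176 ✗
  (2.5, 2.5, 345°): beam 1 = 2.5882 ≠ 0.5176 ✗
  (4.5, 4.5, 30°): beam 1 = 0.5774 ≠ 0.5176 ✗
  …
  (3.5, 1.5, 255°): r_1=0.5176, r_2=1.5529, r_3=1.9319, r_4=2.5882 — all match ✓
Only this pose fits every beam.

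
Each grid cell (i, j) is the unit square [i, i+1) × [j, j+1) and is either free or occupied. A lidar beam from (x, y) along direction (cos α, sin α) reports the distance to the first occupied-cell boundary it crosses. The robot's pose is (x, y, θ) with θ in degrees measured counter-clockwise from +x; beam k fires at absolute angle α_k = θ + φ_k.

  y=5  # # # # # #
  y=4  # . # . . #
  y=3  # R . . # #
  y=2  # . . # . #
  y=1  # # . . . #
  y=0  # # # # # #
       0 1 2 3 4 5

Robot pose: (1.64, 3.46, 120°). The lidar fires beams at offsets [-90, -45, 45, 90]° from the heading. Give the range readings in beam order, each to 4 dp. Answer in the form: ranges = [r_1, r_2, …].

beam 1: φ=-90°, α=30°
  cosα=0.8660 sinα=0.5000 | (1,3) | tMaxX 0.4157 tMaxY 1.0800 | tΔX 1.1547 tΔY 2.0000
    t=0.4157 [x] (2,3)
    t=1.0800 [y] (2,4) — stop
  → r_1 = 1.0800
beam 2: φ=-45°, α=75°
  cosα=0.2588 sinα=0.9659 | (1,3) | tMaxX 1.3909 tMaxY 0.5590 | tΔX 3.8637 tΔY 1.0353
    t=0.5590 [y] (1,4)
    t=1.3909 [x] (2,4) — stop
  → r_2 = 1.3909
beam 3: φ=45°, α=165°
  cosα=-0.9659 sinα=0.2588 | (1,3) | tMaxX 0.6626 tMaxY 2.0864 | tΔX 1.0353 tΔY 3.8637
    t=0.6626 [x] (0,3) — stop
  → r_3 = 0.6626
beam 4: φ=90°, α=210°
  cosα=-0.8660 sinα=-0.5000 | (1,3) | tMaxX 0.7390 tMaxY 0.9200 | tΔX 1.1547 tΔY 2.0000
    t=0.7390 [x] (0,3) — stop
  → r_4 = 0.7390

ranges = [1.0800, 1.3909, 0.6626, 0.7390]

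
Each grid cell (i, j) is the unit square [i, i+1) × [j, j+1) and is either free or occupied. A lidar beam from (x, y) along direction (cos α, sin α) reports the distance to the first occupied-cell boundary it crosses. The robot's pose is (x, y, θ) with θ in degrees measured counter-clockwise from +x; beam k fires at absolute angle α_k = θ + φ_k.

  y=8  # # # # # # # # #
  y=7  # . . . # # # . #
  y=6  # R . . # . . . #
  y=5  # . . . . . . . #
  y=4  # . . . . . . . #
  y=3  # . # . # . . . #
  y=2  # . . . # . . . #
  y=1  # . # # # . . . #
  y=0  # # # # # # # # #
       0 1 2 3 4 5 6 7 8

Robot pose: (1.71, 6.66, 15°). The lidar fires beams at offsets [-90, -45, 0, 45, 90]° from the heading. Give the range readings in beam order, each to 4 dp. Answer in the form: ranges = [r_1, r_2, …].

beam 1: φ=-90°, α=285°
  cosα=0.2588 sinα=-0.9659 | (1,6) | tMaxX 1.1205 tMaxY 0.6833 | tΔX 3.8637 tΔY 1.0353
    t=0.6833 [y] (1,5)
    t=1.1205 [x] (2,5)
    t=1.7186 [y] (2,4)
    t=2.7538 [y] (2,3) — stop
  → r_1 = 2.7538
beam 2: φ=-45°, α=330°
  cosα=0.8660 sinα=-0.5000 | (1,6) | tMaxX 0.3349 tMaxY 1.3200 | tΔX 1.1547 tΔY 2.0000
    t=0.3349 [x] (2,6)
    t=1.3200 [y] (2,5)
    t=1.4896 [x] (3,5)
    t=2.6443 [x] (4,5)
    t=3.3200 [y] (4,4)
    t=3.7990 [x] (5,4)
    t=4.9537 [x] (6,4)
    t=5.3200 [y] (6,3)
    t=6.1084 [x] (7,3)
    t=7.2631 [x] (8,3) — stop
  → r_2 = 7.2631
beam 3: φ=0°, α=15°
  cosα=0.9659 sinα=0.2588 | (1,6) | tMaxX 0.3002 tMaxY 1.3137 | tΔX 1.0353 tΔY 3.8637
    t=0.3002 [x] (2,6)
    t=1.3137 [y] (2,7)
    t=1.3355 [x] (3,7)
    t=2.3708 [x] (4,7) — stop
  → r_3 = 2.3708
beam 4: φ=45°, α=60°
  cosα=0.5000 sinα=0.8660 | (1,6) | tMaxX 0.5800 tMaxY 0.3926 | tΔX 2.0000 tΔY 1.1547
    t=0.3926 [y] (1,7)
    t=0.5800 [x] (2,7)
    t=1.5473 [y] (2,8) — stop
  → r_4 = 1.5473
beam 5: φ=90°, α=105°
  cosα=-0.2588 sinα=0.9659 | (1,6) | tMaxX 2.7432 tMaxY 0.3520 | tΔX 3.8637 tΔY 1.0353
    t=0.3520 [y] (1,7)
    t=1.3873 [y] (1,8) — stop
  → r_5 = 1.3873

ranges = [2.7538, 7.2631, 2.3708, 1.5473, 1.3873]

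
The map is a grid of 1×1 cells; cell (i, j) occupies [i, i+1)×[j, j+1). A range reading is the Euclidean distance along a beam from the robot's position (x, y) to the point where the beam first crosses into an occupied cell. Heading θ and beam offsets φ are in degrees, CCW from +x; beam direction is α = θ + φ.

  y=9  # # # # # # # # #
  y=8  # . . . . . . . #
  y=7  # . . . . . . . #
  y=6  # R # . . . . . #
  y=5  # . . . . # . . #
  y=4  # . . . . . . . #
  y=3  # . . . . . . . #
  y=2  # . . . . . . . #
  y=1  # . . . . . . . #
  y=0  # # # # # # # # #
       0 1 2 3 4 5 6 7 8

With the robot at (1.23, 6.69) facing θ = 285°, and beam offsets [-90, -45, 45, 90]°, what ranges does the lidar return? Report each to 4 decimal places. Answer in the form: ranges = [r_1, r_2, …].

ranges = [0.2381, 0.4600, 0.8891, 0.7972]

beam 1: φ=-90°, α=195°
  dir = (cos 195°, sin 195°) = (-0.9659, -0.2588); from cell (1,6)
  next x-line at t=0.2381, next y-line at t=2.6660; Δt_x=1.0353, Δt_y=3.8637
    x: enter (0,6) at t=0.2381 ← occupied
  → r_1 = 0.2381
beam 2: φ=-45°, α=240°
  dir = (cos 240°, sin 240°) = (-0.5000, -0.8660); from cell (1,6)
  next x-line at t=0.4600, next y-line at t=0.7967; Δt_x=2.0000, Δt_y=1.1547
    x: enter (0,6) at t=0.4600 ← occupied
  → r_2 = 0.4600
beam 3: φ=45°, α=330°
  dir = (cos 330°, sin 330°) = (0.8660, -0.5000); from cell (1,6)
  next x-line at t=0.8891, next y-line at t=1.3800; Δt_x=1.1547, Δt_y=2.0000
    x: enter (2,6) at t=0.8891 ← occupied
  → r_3 = 0.8891
beam 4: φ=90°, α=15°
  dir = (cos 15°, sin 15°) = (0.9659, 0.2588); from cell (1,6)
  next x-line at t=0.7972, next y-line at t=1.1977; Δt_x=1.0353, Δt_y=3.8637
    x: enter (2,6) at t=0.7972 ← occupied
  → r_4 = 0.7972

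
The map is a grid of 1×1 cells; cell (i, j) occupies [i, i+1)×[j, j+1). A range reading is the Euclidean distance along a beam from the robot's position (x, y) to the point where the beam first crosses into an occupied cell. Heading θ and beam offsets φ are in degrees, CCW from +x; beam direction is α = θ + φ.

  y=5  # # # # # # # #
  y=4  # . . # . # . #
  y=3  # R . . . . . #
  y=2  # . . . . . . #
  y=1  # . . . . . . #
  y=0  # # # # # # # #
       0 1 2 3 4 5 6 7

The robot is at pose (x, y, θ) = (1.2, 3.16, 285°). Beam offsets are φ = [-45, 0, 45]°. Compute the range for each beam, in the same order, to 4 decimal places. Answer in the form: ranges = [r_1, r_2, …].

beam 1: φ=-45°, α=240°
  cosα=-0.5000 sinα=-0.8660 | (1,3) | tMaxX 0.4000 tMaxY 0.1848 | tΔX 2.0000 tΔY 1.1547
    t=0.1848 [y] (1,2)
    t=0.4000 [x] (0,2) — stop
  → r_1 = 0.4000
beam 2: φ=0°, α=285°
  cosα=0.2588 sinα=-0.9659 | (1,3) | tMaxX 3.0910 tMaxY 0.1656 | tΔX 3.8637 tΔY 1.0353
    t=0.1656 [y] (1,2)
    t=1.2009 [y] (1,1)
    t=2.2362 [y] (1,0) — stop
  → r_2 = 2.2362
beam 3: φ=45°, α=330°
  cosα=0.8660 sinα=-0.5000 | (1,3) | tMaxX 0.9238 tMaxY 0.3200 | tΔX 1.1547 tΔY 2.0000
    t=0.3200 [y] (1,2)
    t=0.9238 [x] (2,2)
    t=2.0785 [x] (3,2)
    t=2.3200 [y] (3,1)
    t=3.2332 [x] (4,1)
    t=4.3200 [y] (4,0) — stop
  → r_3 = 4.3200

ranges = [0.4000, 2.2362, 4.3200]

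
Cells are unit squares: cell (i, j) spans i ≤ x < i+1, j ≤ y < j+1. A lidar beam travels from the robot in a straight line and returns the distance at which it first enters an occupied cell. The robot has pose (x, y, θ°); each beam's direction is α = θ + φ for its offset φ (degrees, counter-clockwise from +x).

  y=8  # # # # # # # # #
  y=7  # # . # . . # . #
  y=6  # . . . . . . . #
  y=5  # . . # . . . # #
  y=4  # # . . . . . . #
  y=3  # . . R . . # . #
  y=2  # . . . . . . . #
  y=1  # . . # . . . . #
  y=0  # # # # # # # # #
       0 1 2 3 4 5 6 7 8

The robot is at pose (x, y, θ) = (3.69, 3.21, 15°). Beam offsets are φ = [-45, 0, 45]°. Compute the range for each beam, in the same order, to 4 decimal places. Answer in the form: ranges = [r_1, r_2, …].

ranges = [4.4200, 2.3915, 4.6200]

beam 1: φ=-45°, α=330°
  cosα=0.8660 sinα=-0.5000 | (3,3) | tMaxX 0.3580 tMaxY 0.4200 | tΔX 1.1547 tΔY 2.0000
    t=0.3580 [x] (4,3)
    t=0.4200 [y] (4,2)
    t=1.5127 [x] (5,2)
    t=2.4200 [y] (5,1)
    t=2.6674 [x] (6,1)
    t=3.8221 [x] (7,1)
    t=4.4200 [y] (7,0) — stop
  → r_1 = 4.4200
beam 2: φ=0°, α=15°
  cosα=0.9659 sinα=0.2588 | (3,3) | tMaxX 0.3209 tMaxY 3.0523 | tΔX 1.0353 tΔY 3.8637
    t=0.3209 [x] (4,3)
    t=1.3562 [x] (5,3)
    t=2.3915 [x] (6,3) — stop
  → r_2 = 2.3915
beam 3: φ=45°, α=60°
  cosα=0.5000 sinα=0.8660 | (3,3) | tMaxX 0.6200 tMaxY 0.9122 | tΔX 2.0000 tΔY 1.1547
    t=0.6200 [x] (4,3)
    t=0.9122 [y] (4,4)
    t=2.0669 [y] (4,5)
    t=2.6200 [x] (5,5)
    t=3.2216 [y] (5,6)
    t=4.3763 [y] (5,7)
    t=4.6200 [x] (6,7) — stop
  → r_3 = 4.6200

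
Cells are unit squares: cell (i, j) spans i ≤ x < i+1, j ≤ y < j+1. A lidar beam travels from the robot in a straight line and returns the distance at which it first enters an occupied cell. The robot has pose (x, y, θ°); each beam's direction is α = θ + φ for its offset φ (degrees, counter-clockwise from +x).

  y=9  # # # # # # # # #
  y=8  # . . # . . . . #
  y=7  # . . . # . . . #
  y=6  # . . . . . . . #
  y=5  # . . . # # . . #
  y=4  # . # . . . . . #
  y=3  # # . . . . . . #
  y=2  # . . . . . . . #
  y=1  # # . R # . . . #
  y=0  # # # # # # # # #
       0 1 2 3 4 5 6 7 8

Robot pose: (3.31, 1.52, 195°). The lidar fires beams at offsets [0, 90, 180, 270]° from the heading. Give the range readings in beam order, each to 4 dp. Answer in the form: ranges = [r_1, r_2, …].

beam 1: φ=0°, α=195°
  cosα=-0.9659 sinα=-0.2588 | (3,1) | tMaxX 0.3209 tMaxY 2.0091 | tΔX 1.0353 tΔY 3.8637
    t=0.3209 [x] (2,1)
    t=1.3562 [x] (1,1) — stop
  → r_1 = 1.3562
beam 2: φ=90°, α=285°
  cosα=0.2588 sinα=-0.9659 | (3,1) | tMaxX 2.6660 tMaxY 0.5383 | tΔX 3.8637 tΔY 1.0353
    t=0.5383 [y] (3,0) — stop
  → r_2 = 0.5383
beam 3: φ=180°, α=15°
  cosα=0.9659 sinα=0.2588 | (3,1) | tMaxX 0.7143 tMaxY 1.8546 | tΔX 1.0353 tΔY 3.8637
    t=0.7143 [x] (4,1) — stop
  → r_3 = 0.7143
beam 4: φ=270°, α=105°
  cosα=-0.2588 sinα=0.9659 | (3,1) | tMaxX 1.1977 tMaxY 0.4969 | tΔX 3.8637 tΔY 1.0353
    t=0.4969 [y] (3,2)
    t=1.1977 [x] (2,2)
    t=1.5322 [y] (2,3)
    t=2.5675 [y] (2,4) — stop
  → r_4 = 2.5675

ranges = [1.3562, 0.5383, 0.7143, 2.5675]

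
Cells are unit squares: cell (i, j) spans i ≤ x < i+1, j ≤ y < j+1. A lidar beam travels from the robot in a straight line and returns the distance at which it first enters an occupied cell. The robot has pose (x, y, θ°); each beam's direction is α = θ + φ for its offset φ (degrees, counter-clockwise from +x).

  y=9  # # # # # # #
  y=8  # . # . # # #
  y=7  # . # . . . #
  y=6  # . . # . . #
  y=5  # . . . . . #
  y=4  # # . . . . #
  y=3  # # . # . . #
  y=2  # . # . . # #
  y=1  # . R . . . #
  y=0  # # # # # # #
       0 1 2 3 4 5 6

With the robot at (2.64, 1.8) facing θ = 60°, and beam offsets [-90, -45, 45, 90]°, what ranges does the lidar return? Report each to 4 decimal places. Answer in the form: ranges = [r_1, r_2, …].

beam 1: φ=-90°, α=330°
  d=(0.8660,-0.5000)  start (2,1)  tX=0.4157 tY=1.6000  stride 1/|dx|=1.1547 1/|dy|=2.0000
    cross x-line → (3,1), t=0.4157
    cross x-line → (4,1), t=1.5704
    cross y-line → (4,0), t=1.6000 (wall)
  → r_1 = 1.6000
beam 2: φ=-45°, α=15°
  d=(0.9659,0.2588)  start (2,1)  tX=0.3727 tY=0.7727  stride 1/|dx|=1.0353 1/|dy|=3.8637
    cross x-line → (3,1), t=0.3727
    cross y-line → (3,2), t=0.7727
    cross x-line → (4,2), t=1.4080
    cross x-line → (5,2), t=2.4433 (wall)
  → r_2 = 2.4433
beam 3: φ=45°, α=105°
  d=(-0.2588,0.9659)  start (2,1)  tX=2.4728 tY=0.2071  stride 1/|dx|=3.8637 1/|dy|=1.0353
    cross y-line → (2,2), t=0.2071 (wall)
  → r_3 = 0.2071
beam 4: φ=90°, α=150°
  d=(-0.8660,0.5000)  start (2,1)  tX=0.7390 tY=0.4000  stride 1/|dx|=1.1547 1/|dy|=2.0000
    cross y-line → (2,2), t=0.4000 (wall)
  → r_4 = 0.4000

ranges = [1.6000, 2.4433, 0.2071, 0.4000]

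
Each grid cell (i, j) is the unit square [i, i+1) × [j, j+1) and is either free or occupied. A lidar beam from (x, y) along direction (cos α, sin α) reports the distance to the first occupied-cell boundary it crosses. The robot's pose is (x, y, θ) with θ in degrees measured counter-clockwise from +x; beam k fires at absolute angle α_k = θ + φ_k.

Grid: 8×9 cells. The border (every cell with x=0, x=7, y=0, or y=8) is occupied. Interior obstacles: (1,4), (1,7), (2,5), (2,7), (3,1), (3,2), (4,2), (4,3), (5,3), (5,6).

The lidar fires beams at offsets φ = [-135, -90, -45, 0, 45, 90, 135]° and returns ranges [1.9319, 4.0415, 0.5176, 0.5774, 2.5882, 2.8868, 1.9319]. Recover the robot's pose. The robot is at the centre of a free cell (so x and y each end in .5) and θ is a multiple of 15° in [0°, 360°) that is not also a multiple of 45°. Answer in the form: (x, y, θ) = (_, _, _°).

Candidates: 32 free-cell centres × 16 headings = 512 poses. Raycast each; keep the one whose scan matches to 4 dp.
  (6.5, 1.5, 165°): beam 1 = 0.5774 ≠ 1.9319 ✗
  (2.5, 3.5, 165°): beam 1 = 5.1962 ≠ 1.9319 ✗
  (4.5, 5.5, 255°): beam 1 = 2.8868 ≠ 1.9319 ✗
  (2.5, 4.5, 300°): beam 1 = 0.5176 ≠ 1.9319 ✗
  (5.5, 2.5, 345°): beam 1 = 0.5774 ≠ 1.9319 ✗
  …
  (4.5, 4.5, 300°): r_1=1.9319, r_2=4.0415, r_3=0.5176, r_4=0.5774, r_5=2.5882, r_6=2.8868, r_7=1.9319 — all match ✓
Unique over the lattice → pose = (4.5, 4.5, 300°).

(x, y, θ) = (4.5, 4.5, 300°)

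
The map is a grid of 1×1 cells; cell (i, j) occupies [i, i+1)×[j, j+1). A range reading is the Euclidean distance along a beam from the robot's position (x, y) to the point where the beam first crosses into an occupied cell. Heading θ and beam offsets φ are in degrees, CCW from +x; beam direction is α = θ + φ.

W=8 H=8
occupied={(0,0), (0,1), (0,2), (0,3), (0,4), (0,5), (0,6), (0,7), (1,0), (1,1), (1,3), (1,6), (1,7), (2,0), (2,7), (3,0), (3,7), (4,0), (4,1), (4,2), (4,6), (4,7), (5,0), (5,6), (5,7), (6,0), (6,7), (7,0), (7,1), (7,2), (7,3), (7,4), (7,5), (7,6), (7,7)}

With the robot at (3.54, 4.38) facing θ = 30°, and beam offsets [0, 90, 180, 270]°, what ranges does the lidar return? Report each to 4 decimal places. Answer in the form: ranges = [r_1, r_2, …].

ranges = [3.9953, 3.0253, 1.7782, 1.5935]

beam 1: φ=0°, α=30°
  direction (0.8660, 0.5000); cell (3,4); t to first gridline: x 0.5312, y 1.2400 (then +1.1547 / +2.0000)
    (4,4) via x @ 0.5312
    (4,5) via y @ 1.2400
    (5,5) via x @ 1.6859
    (6,5) via x @ 2.8406
    (6,6) via y @ 3.2400
    (7,6) via x @ 3.9953  # hit
  → r_1 = 3.9953
beam 2: φ=90°, α=120°
  direction (-0.5000, 0.8660); cell (3,4); t to first gridline: x 1.0800, y 0.7159 (then +2.0000 / +1.1547)
    (3,5) via y @ 0.7159
    (2,5) via x @ 1.0800
    (2,6) via y @ 1.8706
    (2,7) via y @ 3.0253  # hit
  → r_2 = 3.0253
beam 3: φ=180°, α=210°
  direction (-0.8660, -0.5000); cell (3,4); t to first gridline: x 0.6235, y 0.7600 (then +1.1547 / +2.0000)
    (2,4) via x @ 0.6235
    (2,3) via y @ 0.7600
    (1,3) via x @ 1.7782  # hit
  → r_3 = 1.7782
beam 4: φ=270°, α=300°
  direction (0.5000, -0.8660); cell (3,4); t to first gridline: x 0.9200, y 0.4388 (then +2.0000 / +1.1547)
    (3,3) via y @ 0.4388
    (4,3) via x @ 0.9200
    (4,2) via y @ 1.5935  # hit
  → r_4 = 1.5935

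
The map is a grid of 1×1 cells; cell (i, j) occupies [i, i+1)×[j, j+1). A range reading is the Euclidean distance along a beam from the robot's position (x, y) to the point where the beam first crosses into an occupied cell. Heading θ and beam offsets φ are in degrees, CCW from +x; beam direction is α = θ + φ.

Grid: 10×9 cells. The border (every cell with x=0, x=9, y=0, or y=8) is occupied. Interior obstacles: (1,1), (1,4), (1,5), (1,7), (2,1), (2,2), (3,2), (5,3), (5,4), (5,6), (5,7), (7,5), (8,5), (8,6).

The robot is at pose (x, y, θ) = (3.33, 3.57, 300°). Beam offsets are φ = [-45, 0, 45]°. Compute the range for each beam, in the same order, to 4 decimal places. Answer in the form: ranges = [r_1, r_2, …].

beam 1: φ=-45°, α=255°
  cosα=-0.2588 sinα=-0.9659 | (3,3) | tMaxX 1.2750 tMaxY 0.5901 | tΔX 3.8637 tΔY 1.0353
    t=0.5901 [y] (3,2) — stop
  → r_1 = 0.5901
beam 2: φ=0°, α=300°
  cosα=0.5000 sinα=-0.8660 | (3,3) | tMaxX 1.3400 tMaxY 0.6582 | tΔX 2.0000 tΔY 1.1547
    t=0.6582 [y] (3,2) — stop
  → r_2 = 0.6582
beam 3: φ=45°, α=345°
  cosα=0.9659 sinα=-0.2588 | (3,3) | tMaxX 0.6936 tMaxY 2.2023 | tΔX 1.0353 tΔY 3.8637
    t=0.6936 [x] (4,3)
    t=1.7289 [x] (5,3) — stop
  → r_3 = 1.7289

ranges = [0.5901, 0.6582, 1.7289]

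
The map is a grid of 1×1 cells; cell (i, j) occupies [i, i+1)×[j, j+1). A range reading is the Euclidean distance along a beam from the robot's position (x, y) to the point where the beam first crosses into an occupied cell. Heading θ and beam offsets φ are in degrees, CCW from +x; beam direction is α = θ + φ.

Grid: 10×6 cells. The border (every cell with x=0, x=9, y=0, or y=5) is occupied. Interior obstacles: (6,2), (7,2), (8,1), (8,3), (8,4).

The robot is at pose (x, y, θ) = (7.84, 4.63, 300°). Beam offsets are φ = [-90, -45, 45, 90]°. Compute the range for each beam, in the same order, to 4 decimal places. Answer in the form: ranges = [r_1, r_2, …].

beam 1: φ=-90°, α=210°
  dir = (cos 210°, sin 210°) = (-0.8660, -0.5000); from cell (7,4)
  next x-line at t=0.9699, next y-line at t=1.2600; Δt_x=1.1547, Δt_y=2.0000
    x: enter (6,4) at t=0.9699
    y: enter (6,3) at t=1.2600
    x: enter (5,3) at t=2.1246
    y: enter (5,2) at t=3.2600
    x: enter (4,2) at t=3.2793
    x: enter (3,2) at t=4.4341
    y: enter (3,1) at t=5.2600
    x: enter (2,1) at t=5.5888
    x: enter (1,1) at t=6.7435
    y: enter (1,0) at t=7.2600 ← occupied
  → r_1 = 7.2600
beam 2: φ=-45°, α=255°
  dir = (cos 255°, sin 255°) = (-0.2588, -0.9659); from cell (7,4)
  next x-line at t=3.2455, next y-line at t=0.6522; Δt_x=3.8637, Δt_y=1.0353
    y: enter (7,3) at t=0.6522
    y: enter (7,2) at t=1.6875 ← occupied
  → r_2 = 1.6875
beam 3: φ=45°, α=345°
  dir = (cos 345°, sin 345°) = (0.9659, -0.2588); from cell (7,4)
  next x-line at t=0.1656, next y-line at t=2.4341; Δt_x=1.0353, Δt_y=3.8637
    x: enter (8,4) at t=0.1656 ← occupied
  → r_3 = 0.1656
beam 4: φ=90°, α=30°
  dir = (cos 30°, sin 30°) = (0.8660, 0.5000); from cell (7,4)
  next x-line at t=0.1848, next y-line at t=0.7400; Δt_x=1.1547, Δt_y=2.0000
    x: enter (8,4) at t=0.1848 ← occupied
  → r_4 = 0.1848

ranges = [7.2600, 1.6875, 0.1656, 0.1848]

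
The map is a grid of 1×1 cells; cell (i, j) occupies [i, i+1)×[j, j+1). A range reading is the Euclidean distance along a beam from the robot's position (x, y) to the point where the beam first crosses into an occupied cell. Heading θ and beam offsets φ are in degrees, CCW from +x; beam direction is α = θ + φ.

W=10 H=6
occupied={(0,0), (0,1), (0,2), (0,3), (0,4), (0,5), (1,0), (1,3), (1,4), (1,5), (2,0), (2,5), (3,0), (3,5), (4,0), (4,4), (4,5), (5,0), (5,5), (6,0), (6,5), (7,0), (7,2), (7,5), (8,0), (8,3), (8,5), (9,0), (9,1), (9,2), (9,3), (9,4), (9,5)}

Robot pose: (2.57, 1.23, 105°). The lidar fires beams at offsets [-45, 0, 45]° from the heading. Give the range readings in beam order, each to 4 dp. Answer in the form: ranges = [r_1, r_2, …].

beam 1: φ=-45°, α=60°
  d=(0.5000,0.8660)  start (2,1)  tX=0.8600 tY=0.8891  stride 1/|dx|=2.0000 1/|dy|=1.1547
    cross x-line → (3,1), t=0.8600
    cross y-line → (3,2), t=0.8891
    cross y-line → (3,3), t=2.0438
    cross x-line → (4,3), t=2.8600
    cross y-line → (4,4), t=3.1985 (wall)
  → r_1 = 3.1985
beam 2: φ=0°, α=105°
  d=(-0.2588,0.9659)  start (2,1)  tX=2.2023 tY=0.7972  stride 1/|dx|=3.8637 1/|dy|=1.0353
    cross y-line → (2,2), t=0.7972
    cross y-line → (2,3), t=1.8324
    cross x-line → (1,3), t=2.2023 (wall)
  → r_2 = 2.2023
beam 3: φ=45°, α=150°
  d=(-0.8660,0.5000)  start (2,1)  tX=0.6582 tY=1.5400  stride 1/|dx|=1.1547 1/|dy|=2.0000
    cross x-line → (1,1), t=0.6582
    cross y-line → (1,2), t=1.5400
    cross x-line → (0,2), t=1.8129 (wall)
  → r_3 = 1.8129

ranges = [3.1985, 2.2023, 1.8129]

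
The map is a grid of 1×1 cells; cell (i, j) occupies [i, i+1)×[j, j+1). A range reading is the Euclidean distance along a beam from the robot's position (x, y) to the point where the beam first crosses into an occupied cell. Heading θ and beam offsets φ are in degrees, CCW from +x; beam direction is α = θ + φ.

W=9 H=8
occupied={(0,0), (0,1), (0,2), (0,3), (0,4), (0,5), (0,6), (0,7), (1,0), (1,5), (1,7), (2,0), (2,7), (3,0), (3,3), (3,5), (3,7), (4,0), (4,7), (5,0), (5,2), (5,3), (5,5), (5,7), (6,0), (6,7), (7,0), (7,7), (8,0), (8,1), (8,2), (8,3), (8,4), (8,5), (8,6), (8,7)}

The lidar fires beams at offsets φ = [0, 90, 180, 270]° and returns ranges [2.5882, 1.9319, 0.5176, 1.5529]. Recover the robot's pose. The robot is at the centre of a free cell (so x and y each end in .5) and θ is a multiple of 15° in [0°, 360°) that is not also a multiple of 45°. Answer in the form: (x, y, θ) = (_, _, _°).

Enumerate (i+0.5, j+0.5, θ) over the 36 free cells and 16 admissible headings. For each, cast all 4 beams and compare to the given ranges.
  (7.5, 5.5, 285°): beam 1 = 1.9319 ≠ 2.5882 ✗
  (1.5, 6.5, 120°): beam 1 = 0.5774 ≠ 2.5882 ✗
  (7.5, 6.5, 345°): beam 1 = 0.5176 ≠ 2.5882 ✗
  (3.5, 6.5, 210°): beam 1 = 1.7321 ≠ 2.5882 ✗
  …
  (2.5, 6.5, 285°): r_1=2.5882, r_2=1.9319, r_3=0.5176, r_4=1.5529 — all match ✓
Unique over the lattice → pose = (2.5, 6.5, 285°).

(x, y, θ) = (2.5, 6.5, 285°)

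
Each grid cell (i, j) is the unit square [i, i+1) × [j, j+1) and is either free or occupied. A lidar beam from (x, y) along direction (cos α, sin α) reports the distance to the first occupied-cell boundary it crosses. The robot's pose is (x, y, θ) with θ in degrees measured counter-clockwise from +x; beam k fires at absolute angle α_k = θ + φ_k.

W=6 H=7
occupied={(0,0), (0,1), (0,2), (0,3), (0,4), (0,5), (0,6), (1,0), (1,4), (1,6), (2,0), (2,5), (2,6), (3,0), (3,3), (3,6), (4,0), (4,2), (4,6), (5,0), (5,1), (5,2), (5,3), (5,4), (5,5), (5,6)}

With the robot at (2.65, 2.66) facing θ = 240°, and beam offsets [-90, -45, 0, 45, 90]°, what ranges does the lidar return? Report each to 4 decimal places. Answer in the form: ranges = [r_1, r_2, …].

beam 1: φ=-90°, α=150°
  direction (-0.8660, 0.5000); cell (2,2); t to first gridline: x 0.7506, y 0.6800 (then +1.1547 / +2.0000)
    (2,3) via y @ 0.6800
    (1,3) via x @ 0.7506
    (0,3) via x @ 1.9053  # hit
  → r_1 = 1.9053
beam 2: φ=-45°, α=195°
  direction (-0.9659, -0.2588); cell (2,2); t to first gridline: x 0.6729, y 2.5500 (then +1.0353 / +3.8637)
    (1,2) via x @ 0.6729
    (0,2) via x @ 1.7082  # hit
  → r_2 = 1.7082
beam 3: φ=0°, α=240°
  direction (-0.5000, -0.8660); cell (2,2); t to first gridline: x 1.3000, y 0.7621 (then +2.0000 / +1.1547)
    (2,1) via y @ 0.7621
    (1,1) via x @ 1.3000
    (1,0) via y @ 1.9168  # hit
  → r_3 = 1.9168
beam 4: φ=45°, α=285°
  direction (0.2588, -0.9659); cell (2,2); t to first gridline: x 1.3523, y 0.6833 (then +3.8637 / +1.0353)
    (2,1) via y @ 0.6833
    (3,1) via x @ 1.3523
    (3,0) via y @ 1.7186  # hit
  → r_4 = 1.7186
beam 5: φ=90°, α=330°
  direction (0.8660, -0.5000); cell (2,2); t to first gridline: x 0.4041, y 1.3200 (then +1.1547 / +2.0000)
    (3,2) via x @ 0.4041
    (3,1) via y @ 1.3200
    (4,1) via x @ 1.5588
    (5,1) via x @ 2.7135  # hit
  → r_5 = 2.7135

ranges = [1.9053, 1.7082, 1.9168, 1.7186, 2.7135]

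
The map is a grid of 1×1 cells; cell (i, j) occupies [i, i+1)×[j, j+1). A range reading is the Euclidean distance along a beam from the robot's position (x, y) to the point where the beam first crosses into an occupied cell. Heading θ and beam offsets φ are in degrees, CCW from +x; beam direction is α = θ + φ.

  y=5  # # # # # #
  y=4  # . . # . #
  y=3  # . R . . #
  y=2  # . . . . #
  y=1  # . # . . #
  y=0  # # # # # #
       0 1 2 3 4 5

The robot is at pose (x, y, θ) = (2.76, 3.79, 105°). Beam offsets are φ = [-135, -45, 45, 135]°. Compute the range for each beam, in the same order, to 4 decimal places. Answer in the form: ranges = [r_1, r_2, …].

ranges = [2.5865, 0.4800, 2.0323, 3.2216]

beam 1: φ=-135°, α=330°
  dir = (cos 330°, sin 330°) = (0.8660, -0.5000); from cell (2,3)
  next x-line at t=0.2771, next y-line at t=1.5800; Δt_x=1.1547, Δt_y=2.0000
    x: enter (3,3) at t=0.2771
    x: enter (4,3) at t=1.4318
    y: enter (4,2) at t=1.5800
    x: enter (5,2) at t=2.5865 ← occupied
  → r_1 = 2.5865
beam 2: φ=-45°, α=60°
  dir = (cos 60°, sin 60°) = (0.5000, 0.8660); from cell (2,3)
  next x-line at t=0.4800, next y-line at t=0.2425; Δt_x=2.0000, Δt_y=1.1547
    y: enter (2,4) at t=0.2425
    x: enter (3,4) at t=0.4800 ← occupied
  → r_2 = 0.4800
beam 3: φ=45°, α=150°
  dir = (cos 150°, sin 150°) = (-0.8660, 0.5000); from cell (2,3)
  next x-line at t=0.8776, next y-line at t=0.4200; Δt_x=1.1547, Δt_y=2.0000
    y: enter (2,4) at t=0.4200
    x: enter (1,4) at t=0.8776
    x: enter (0,4) at t=2.0323 ← occupied
  → r_3 = 2.0323
beam 4: φ=135°, α=240°
  dir = (cos 240°, sin 240°) = (-0.5000, -0.8660); from cell (2,3)
  next x-line at t=1.5200, next y-line at t=0.9122; Δt_x=2.0000, Δt_y=1.1547
    y: enter (2,2) at t=0.9122
    x: enter (1,2) at t=1.5200
    y: enter (1,1) at t=2.0669
    y: enter (1,0) at t=3.2216 ← occupied
  → r_4 = 3.2216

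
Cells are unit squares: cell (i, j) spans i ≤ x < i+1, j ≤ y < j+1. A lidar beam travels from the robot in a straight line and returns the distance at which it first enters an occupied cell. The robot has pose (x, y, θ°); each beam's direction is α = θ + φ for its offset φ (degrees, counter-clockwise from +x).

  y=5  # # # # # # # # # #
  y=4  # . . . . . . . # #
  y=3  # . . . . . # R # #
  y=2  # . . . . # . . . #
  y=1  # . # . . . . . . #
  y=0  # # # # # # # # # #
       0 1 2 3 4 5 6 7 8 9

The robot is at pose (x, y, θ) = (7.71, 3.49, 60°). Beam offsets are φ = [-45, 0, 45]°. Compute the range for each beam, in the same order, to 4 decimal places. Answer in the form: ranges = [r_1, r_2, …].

beam 1: φ=-45°, α=15°
  d=(0.9659,0.2588)  start (7,3)  tX=0.3002 tY=1.9705  stride 1/|dx|=1.0353 1/|dy|=3.8637
    cross x-line → (8,3), t=0.3002 (wall)
  → r_1 = 0.3002
beam 2: φ=0°, α=60°
  d=(0.5000,0.8660)  start (7,3)  tX=0.5800 tY=0.5889  stride 1/|dx|=2.0000 1/|dy|=1.1547
    cross x-line → (8,3), t=0.5800 (wall)
  → r_2 = 0.5800
beam 3: φ=45°, α=105°
  d=(-0.2588,0.9659)  start (7,3)  tX=2.7432 tY=0.5280  stride 1/|dx|=3.8637 1/|dy|=1.0353
    cross y-line → (7,4), t=0.5280
    cross y-line → (7,5), t=1.5633 (wall)
  → r_3 = 1.5633

ranges = [0.3002, 0.5800, 1.5633]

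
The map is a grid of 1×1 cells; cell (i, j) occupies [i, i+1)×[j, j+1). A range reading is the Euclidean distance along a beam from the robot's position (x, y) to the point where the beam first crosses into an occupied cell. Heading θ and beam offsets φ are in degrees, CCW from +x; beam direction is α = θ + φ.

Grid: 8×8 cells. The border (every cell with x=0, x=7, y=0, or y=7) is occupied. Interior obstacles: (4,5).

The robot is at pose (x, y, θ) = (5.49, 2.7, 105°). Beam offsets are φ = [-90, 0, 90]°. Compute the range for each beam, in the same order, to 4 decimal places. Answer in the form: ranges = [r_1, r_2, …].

ranges = [1.5633, 2.3811, 4.6484]

beam 1: φ=-90°, α=15°
  direction (0.9659, 0.2588); cell (5,2); t to first gridline: x 0.5280, y 1.1591 (then +1.0353 / +3.8637)
    (6,2) via x @ 0.5280
    (6,3) via y @ 1.1591
    (7,3) via x @ 1.5633  # hit
  → r_1 = 1.5633
beam 2: φ=0°, α=105°
  direction (-0.2588, 0.9659); cell (5,2); t to first gridline: x 1.8932, y 0.3106 (then +3.8637 / +1.0353)
    (5,3) via y @ 0.3106
    (5,4) via y @ 1.3459
    (4,4) via x @ 1.8932
    (4,5) via y @ 2.3811  # hit
  → r_2 = 2.3811
beam 3: φ=90°, α=195°
  direction (-0.9659, -0.2588); cell (5,2); t to first gridline: x 0.5073, y 2.7046 (then +1.0353 / +3.8637)
    (4,2) via x @ 0.5073
    (3,2) via x @ 1.5426
    (2,2) via x @ 2.5778
    (2,1) via y @ 2.7046
    (1,1) via x @ 3.6131
    (0,1) via x @ 4.6484  # hit
  → r_3 = 4.6484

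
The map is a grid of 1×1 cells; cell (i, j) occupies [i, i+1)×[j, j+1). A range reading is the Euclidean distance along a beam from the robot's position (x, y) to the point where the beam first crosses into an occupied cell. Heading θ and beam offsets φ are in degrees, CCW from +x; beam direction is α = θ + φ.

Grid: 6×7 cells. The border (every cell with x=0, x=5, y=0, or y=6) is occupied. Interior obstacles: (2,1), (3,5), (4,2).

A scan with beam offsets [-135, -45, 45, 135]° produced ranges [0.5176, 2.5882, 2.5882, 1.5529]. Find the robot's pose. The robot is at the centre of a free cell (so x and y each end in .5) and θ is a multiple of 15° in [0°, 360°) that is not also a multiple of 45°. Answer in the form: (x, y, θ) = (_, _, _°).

(x, y, θ) = (3.5, 4.5, 210°)

Candidates: 17 free-cell centres × 16 headings = 272 poses. Raycast each; keep the one whose scan matches to 4 dp.
  (2.5, 3.5, 330°): beam 1 = 1.5529 ≠ 0.5176 ✗
  (2.5, 2.5, 105°): beam 1 = 2.8868 ≠ 0.5176 ✗
  (2.5, 3.5, 30°): beam 1 = 1.5529 ≠ 0.5176 ✗
  (4.5, 4.5, 255°): beam 1 = 1.0000 ≠ 0.5176 ✗
  …
  (3.5, 4.5, 210°): r_1=0.5176, r_2=2.5882, r_3=2.5882, r_4=1.5529 — all match ✓
Only this pose fits every beam.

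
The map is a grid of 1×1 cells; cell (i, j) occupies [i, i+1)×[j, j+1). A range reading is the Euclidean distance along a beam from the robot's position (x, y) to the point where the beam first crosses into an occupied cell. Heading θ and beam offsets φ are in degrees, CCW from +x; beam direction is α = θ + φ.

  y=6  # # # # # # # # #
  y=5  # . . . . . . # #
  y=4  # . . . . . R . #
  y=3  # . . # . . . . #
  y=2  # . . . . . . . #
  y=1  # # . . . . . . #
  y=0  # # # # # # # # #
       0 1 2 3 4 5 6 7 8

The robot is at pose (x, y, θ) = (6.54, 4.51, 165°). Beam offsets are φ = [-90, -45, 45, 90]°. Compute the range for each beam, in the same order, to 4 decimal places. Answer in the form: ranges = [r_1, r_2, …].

beam 1: φ=-90°, α=75°
  cosα=0.2588 sinα=0.9659 | (6,4) | tMaxX 1.7773 tMaxY 0.5073 | tΔX 3.8637 tΔY 1.0353
    t=0.5073 [y] (6,5)
    t=1.5426 [y] (6,6) — stop
  → r_1 = 1.5426
beam 2: φ=-45°, α=120°
  cosα=-0.5000 sinα=0.8660 | (6,4) | tMaxX 1.0800 tMaxY 0.5658 | tΔX 2.0000 tΔY 1.1547
    t=0.5658 [y] (6,5)
    t=1.0800 [x] (5,5)
    t=1.7205 [y] (5,6) — stop
  → r_2 = 1.7205
beam 3: φ=45°, α=210°
  cosα=-0.8660 sinα=-0.5000 | (6,4) | tMaxX 0.6235 tMaxY 1.0200 | tΔX 1.1547 tΔY 2.0000
    t=0.6235 [x] (5,4)
    t=1.0200 [y] (5,3)
    t=1.7782 [x] (4,3)
    t=2.9329 [x] (3,3) — stop
  → r_3 = 2.9329
beam 4: φ=90°, α=255°
  cosα=-0.2588 sinα=-0.9659 | (6,4) | tMaxX 2.0864 tMaxY 0.5280 | tΔX 3.8637 tΔY 1.0353
    t=0.5280 [y] (6,3)
    t=1.5633 [y] (6,2)
    t=2.0864 [x] (5,2)
    t=2.5985 [y] (5,1)
    t=3.6338 [y] (5,0) — stop
  → r_4 = 3.6338

ranges = [1.5426, 1.7205, 2.9329, 3.6338]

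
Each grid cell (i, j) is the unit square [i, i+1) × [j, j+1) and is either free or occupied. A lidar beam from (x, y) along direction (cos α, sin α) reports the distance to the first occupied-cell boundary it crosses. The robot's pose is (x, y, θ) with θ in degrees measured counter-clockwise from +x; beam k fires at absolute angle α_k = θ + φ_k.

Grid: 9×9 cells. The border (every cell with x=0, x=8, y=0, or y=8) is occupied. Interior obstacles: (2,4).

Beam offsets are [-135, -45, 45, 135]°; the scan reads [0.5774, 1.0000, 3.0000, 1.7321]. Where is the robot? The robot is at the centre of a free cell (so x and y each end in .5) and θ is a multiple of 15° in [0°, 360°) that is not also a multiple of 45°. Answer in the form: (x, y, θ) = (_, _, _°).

Candidates: 48 free-cell centres × 16 headings = 768 poses. Raycast each; keep the one whose scan matches to 4 dp.
  (2.5, 6.5, 15°): beam 1 = 3.0000 ≠ 0.5774 ✗
  (3.5, 5.5, 300°): beam 1 = 2.5882 ≠ 0.5774 ✗
  (6.5, 5.5, 285°): beam 1 = 5.0000 ≠ 0.5774 ✗
  (1.5, 1.5, 60°): beam 1 = 0.5176 ≠ 0.5774 ✗
  …
  (1.5, 2.5, 285°): r_1=0.5774, r_2=1.0000, r_3=3.0000, r_4=1.7321 — all match ✓
No second candidate reproduces the full scan.

(x, y, θ) = (1.5, 2.5, 285°)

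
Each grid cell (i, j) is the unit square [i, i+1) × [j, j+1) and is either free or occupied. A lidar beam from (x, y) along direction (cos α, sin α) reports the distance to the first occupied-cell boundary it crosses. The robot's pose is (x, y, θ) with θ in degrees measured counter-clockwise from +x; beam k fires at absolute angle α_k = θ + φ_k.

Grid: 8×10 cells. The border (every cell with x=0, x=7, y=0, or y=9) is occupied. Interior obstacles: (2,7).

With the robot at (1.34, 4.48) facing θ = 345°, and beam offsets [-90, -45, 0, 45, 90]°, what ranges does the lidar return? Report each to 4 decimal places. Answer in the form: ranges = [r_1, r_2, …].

ranges = [1.3137, 4.0184, 5.8597, 6.5356, 2.6089]

beam 1: φ=-90°, α=255°
  dir = (cos 255°, sin 255°) = (-0.2588, -0.9659); from cell (1,4)
  next x-line at t=1.3137, next y-line at t=0.4969; Δt_x=3.8637, Δt_y=1.0353
    y: enter (1,3) at t=0.4969
    x: enter (0,3) at t=1.3137 ← occupied
  → r_1 = 1.3137
beam 2: φ=-45°, α=300°
  dir = (cos 300°, sin 300°) = (0.5000, -0.8660); from cell (1,4)
  next x-line at t=1.3200, next y-line at t=0.5543; Δt_x=2.0000, Δt_y=1.1547
    y: enter (1,3) at t=0.5543
    x: enter (2,3) at t=1.3200
    y: enter (2,2) at t=1.7090
    y: enter (2,1) at t=2.8637
    x: enter (3,1) at t=3.3200
    y: enter (3,0) at t=4.0184 ← occupied
  → r_2 = 4.0184
beam 3: φ=0°, α=345°
  dir = (cos 345°, sin 345°) = (0.9659, -0.2588); from cell (1,4)
  next x-line at t=0.6833, next y-line at t=1.8546; Δt_x=1.0353, Δt_y=3.8637
    x: enter (2,4) at t=0.6833
    x: enter (3,4) at t=1.7186
    y: enter (3,3) at t=1.8546
    x: enter (4,3) at t=2.7538
    x: enter (5,3) at t=3.7891
    x: enter (6,3) at t=4.8244
    y: enter (6,2) at t=5.7183
    x: enter (7,2) at t=5.8597 ← occupied
  → r_3 = 5.8597
beam 4: φ=45°, α=30°
  dir = (cos 30°, sin 30°) = (0.8660, 0.5000); from cell (1,4)
  next x-line at t=0.7621, next y-line at t=1.0400; Δt_x=1.1547, Δt_y=2.0000
    x: enter (2,4) at t=0.7621
    y: enter (2,5) at t=1.0400
    x: enter (3,5) at t=1.9168
    y: enter (3,6) at t=3.0400
    x: enter (4,6) at t=3.0715
    x: enter (5,6) at t=4.2262
    y: enter (5,7) at t=5.0400
    x: enter (6,7) at t=5.3809
    x: enter (7,7) at t=6.5356 ← occupied
  → r_4 = 6.5356
beam 5: φ=90°, α=75°
  dir = (cos 75°, sin 75°) = (0.2588, 0.9659); from cell (1,4)
  next x-line at t=2.5500, next y-line at t=0.5383; Δt_x=3.8637, Δt_y=1.0353
    y: enter (1,5) at t=0.5383
    y: enter (1,6) at t=1.5736
    x: enter (2,6) at t=2.5500
    y: enter (2,7) at t=2.6089 ← occupied
  → r_5 = 2.6089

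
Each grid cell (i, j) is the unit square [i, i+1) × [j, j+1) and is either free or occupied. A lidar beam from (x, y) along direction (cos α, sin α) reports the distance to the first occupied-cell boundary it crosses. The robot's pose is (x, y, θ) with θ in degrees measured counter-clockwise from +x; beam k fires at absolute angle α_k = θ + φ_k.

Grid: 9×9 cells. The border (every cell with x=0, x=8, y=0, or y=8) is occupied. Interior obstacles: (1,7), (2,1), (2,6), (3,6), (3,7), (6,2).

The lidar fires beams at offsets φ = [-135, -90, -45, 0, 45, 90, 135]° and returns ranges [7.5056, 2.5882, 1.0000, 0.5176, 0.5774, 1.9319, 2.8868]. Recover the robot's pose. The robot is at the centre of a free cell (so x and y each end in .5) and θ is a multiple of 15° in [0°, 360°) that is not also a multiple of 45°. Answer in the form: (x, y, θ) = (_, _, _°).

The pose lattice has 43·16 = 688 candidates. Test each by forward raycasting.
  (7.5, 6.5, 150°): beam 1 = 0.5176 ≠ 7.5056 ✗
  (5.5, 2.5, 165°): beam 1 = 0.5774 ≠ 7.5056 ✗
  (6.5, 7.5, 210°): beam 1 = 0.5176 ≠ 7.5056 ✗
  (2.5, 5.5, 120°): beam 1 = 5.6940 ≠ 7.5056 ✗
  …
  (7.5, 5.5, 345°): r_1=7.5056, r_2=2.5882, r_3=1.0000, r_4=0.5176, r_5=0.5774, r_6=1.9319, r_7=2.8868 — all match ✓
Unique over the lattice → pose = (7.5, 5.5, 345°).

(x, y, θ) = (7.5, 5.5, 345°)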